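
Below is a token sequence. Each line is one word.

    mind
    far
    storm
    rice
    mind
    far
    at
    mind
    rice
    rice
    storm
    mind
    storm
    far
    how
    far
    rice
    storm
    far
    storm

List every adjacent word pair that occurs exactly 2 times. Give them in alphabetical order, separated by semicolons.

Bigram counts meeting the condition (exactly 2 times):
  far storm: 2
  mind far: 2
  rice storm: 2
  storm far: 2

far storm; mind far; rice storm; storm far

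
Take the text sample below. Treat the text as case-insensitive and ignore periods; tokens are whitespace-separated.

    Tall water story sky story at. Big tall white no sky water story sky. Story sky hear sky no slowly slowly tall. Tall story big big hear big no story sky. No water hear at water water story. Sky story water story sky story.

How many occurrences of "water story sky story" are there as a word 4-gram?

Scanning the 41 overlapping 4-gram windows for "water story sky story":
  position 2–5: water story sky story
  position 12–15: water story sky story
  position 37–40: water story sky story
  position 41–44: water story sky story

4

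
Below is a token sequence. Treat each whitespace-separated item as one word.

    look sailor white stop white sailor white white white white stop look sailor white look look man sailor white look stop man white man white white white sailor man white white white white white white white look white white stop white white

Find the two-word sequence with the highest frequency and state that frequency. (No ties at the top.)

"white white", 13 times

Bigram frequencies (highest first):
  white white: 13
  sailor white: 4
  white stop: 3
  white look: 3
  man white: 3
  look sailor: 2
  … (11 more, each ≤ 2)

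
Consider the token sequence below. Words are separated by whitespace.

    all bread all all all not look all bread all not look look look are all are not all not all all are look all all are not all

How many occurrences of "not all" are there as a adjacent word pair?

Scanning the 28 overlapping bigram windows for "not all":
  position 18–19: not all
  position 20–21: not all
  position 28–29: not all

3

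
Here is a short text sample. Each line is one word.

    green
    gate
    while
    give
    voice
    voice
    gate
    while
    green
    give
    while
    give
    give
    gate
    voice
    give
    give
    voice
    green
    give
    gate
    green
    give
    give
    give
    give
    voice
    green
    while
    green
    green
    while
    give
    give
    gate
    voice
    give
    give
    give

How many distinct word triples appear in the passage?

39 tokens → 37 trigram windows in total.
Repeated trigrams (each contributes count−1 duplicates):
  give give give: 3
  gate voice give: 2
  give gate voice: 2
  give give gate: 2
  give give voice: 2
  give voice green: 2
  voice give give: 2
  while give give: 2
9 duplicate windows → 37 − 9 = 28 distinct.

28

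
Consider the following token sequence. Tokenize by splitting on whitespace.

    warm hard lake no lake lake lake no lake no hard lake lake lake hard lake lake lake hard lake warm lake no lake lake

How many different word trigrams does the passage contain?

15

25 tokens → 23 trigram windows in total.
Repeated trigrams (each contributes count−1 duplicates):
  lake lake lake: 3
  lake no lake: 3
  hard lake lake: 2
  lake hard lake: 2
  lake lake hard: 2
  no lake lake: 2
8 duplicate windows → 23 − 8 = 15 distinct.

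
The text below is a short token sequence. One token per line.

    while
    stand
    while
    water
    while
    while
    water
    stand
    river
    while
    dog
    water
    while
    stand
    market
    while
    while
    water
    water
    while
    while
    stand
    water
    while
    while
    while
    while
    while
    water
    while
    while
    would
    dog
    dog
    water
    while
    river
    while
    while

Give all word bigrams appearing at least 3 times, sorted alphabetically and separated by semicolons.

Bigram counts meeting the condition (at least 3 times):
  water while: 6
  while stand: 3
  while water: 4
  while while: 9

water while; while stand; while water; while while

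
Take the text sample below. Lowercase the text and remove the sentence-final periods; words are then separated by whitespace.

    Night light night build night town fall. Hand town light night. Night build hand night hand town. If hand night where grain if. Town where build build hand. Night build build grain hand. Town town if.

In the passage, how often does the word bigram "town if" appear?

2

Scanning the 35 overlapping bigram windows for "town if":
  position 17–18: town if
  position 35–36: town if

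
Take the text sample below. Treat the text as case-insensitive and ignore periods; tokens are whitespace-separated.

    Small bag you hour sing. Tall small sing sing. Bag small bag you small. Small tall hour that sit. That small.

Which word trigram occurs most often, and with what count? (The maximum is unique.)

Trigram frequencies (highest first):
  small bag you: 2
  bag you hour: 1
  you hour sing: 1
  hour sing tall: 1
  sing tall small: 1
  tall small sing: 1
  … (12 more, each ≤ 1)

"small bag you", 2 times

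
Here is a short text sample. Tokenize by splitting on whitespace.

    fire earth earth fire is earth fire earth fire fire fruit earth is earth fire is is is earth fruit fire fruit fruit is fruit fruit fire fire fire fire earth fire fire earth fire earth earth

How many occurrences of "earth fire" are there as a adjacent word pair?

6

Scanning the 36 overlapping bigram windows for "earth fire":
  position 3–4: earth fire
  position 6–7: earth fire
  position 8–9: earth fire
  position 14–15: earth fire
  position 31–32: earth fire
  position 34–35: earth fire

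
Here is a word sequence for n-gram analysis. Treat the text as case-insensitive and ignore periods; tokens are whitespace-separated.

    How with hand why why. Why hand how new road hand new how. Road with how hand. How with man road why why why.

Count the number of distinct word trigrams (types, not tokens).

24 tokens → 22 trigram windows in total.
Repeated trigrams (each contributes count−1 duplicates):
  why why why: 2
1 duplicate windows → 22 − 1 = 21 distinct.

21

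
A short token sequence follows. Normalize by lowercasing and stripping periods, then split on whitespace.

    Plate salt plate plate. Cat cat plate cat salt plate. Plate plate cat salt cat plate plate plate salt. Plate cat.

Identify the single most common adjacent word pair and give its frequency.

Bigram frequencies (highest first):
  plate plate: 5
  plate cat: 4
  salt plate: 3
  plate salt: 2
  cat plate: 2
  cat salt: 2
  … (2 more, each ≤ 1)

"plate plate", 5 times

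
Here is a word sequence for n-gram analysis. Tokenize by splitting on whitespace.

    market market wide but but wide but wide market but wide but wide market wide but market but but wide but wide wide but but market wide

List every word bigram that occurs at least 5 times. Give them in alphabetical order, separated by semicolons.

but wide; wide but

Bigram counts meeting the condition (at least 5 times):
  but wide: 6
  wide but: 6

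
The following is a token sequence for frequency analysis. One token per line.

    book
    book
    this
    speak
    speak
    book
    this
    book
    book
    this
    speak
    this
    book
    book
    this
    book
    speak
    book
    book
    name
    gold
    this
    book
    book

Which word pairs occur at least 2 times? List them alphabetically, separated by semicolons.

Bigram counts meeting the condition (at least 2 times):
  book book: 5
  book this: 4
  speak book: 2
  this book: 4
  this speak: 2

book book; book this; speak book; this book; this speak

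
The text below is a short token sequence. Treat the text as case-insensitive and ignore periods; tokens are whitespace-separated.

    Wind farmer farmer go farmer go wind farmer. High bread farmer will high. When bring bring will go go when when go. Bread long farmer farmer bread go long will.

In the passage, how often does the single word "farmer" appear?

7

Scanning the 30 tokens for "farmer":
  position 2: farmer
  position 3: farmer
  position 5: farmer
  position 8: farmer
  position 11: farmer
  position 25: farmer
  position 26: farmer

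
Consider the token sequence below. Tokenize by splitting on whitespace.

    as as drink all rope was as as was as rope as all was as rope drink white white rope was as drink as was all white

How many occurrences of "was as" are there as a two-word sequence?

4

Scanning the 26 overlapping bigram windows for "was as":
  position 6–7: was as
  position 9–10: was as
  position 14–15: was as
  position 21–22: was as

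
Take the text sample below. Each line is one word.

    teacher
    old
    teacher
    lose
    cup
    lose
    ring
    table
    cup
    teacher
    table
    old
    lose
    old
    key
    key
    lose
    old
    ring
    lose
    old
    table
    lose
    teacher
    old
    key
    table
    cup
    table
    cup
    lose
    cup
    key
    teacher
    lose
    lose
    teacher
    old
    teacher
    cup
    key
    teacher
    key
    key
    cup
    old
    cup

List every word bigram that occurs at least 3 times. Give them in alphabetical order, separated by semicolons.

lose old; table cup; teacher old

Bigram counts meeting the condition (at least 3 times):
  lose old: 3
  table cup: 3
  teacher old: 3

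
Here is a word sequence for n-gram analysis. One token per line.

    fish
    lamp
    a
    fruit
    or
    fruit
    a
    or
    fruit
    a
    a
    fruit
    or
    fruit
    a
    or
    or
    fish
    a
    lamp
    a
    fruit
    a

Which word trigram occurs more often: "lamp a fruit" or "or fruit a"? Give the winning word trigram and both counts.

"or fruit a" (3 vs 2)

"lamp a fruit": 2 occurrences
"or fruit a": 3 occurrences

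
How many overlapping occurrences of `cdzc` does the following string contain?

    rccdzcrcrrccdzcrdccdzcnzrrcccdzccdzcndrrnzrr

5

Sliding a length-4 window over the 44 characters (41 positions):
  position 3–6: cdzc
  position 12–15: cdzc
  position 19–22: cdzc
  position 29–32: cdzc
  position 33–36: cdzc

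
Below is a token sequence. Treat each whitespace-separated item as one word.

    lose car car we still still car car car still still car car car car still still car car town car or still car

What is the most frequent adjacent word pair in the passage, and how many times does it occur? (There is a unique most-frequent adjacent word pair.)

"car car", 7 times

Bigram frequencies (highest first):
  car car: 7
  still car: 4
  still still: 3
  car still: 2
  lose car: 1
  car we: 1
  … (5 more, each ≤ 1)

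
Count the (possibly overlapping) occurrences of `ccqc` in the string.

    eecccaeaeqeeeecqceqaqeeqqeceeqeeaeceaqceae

Sliding a length-4 window over the 42 characters (39 positions):
  (no match at any position)

0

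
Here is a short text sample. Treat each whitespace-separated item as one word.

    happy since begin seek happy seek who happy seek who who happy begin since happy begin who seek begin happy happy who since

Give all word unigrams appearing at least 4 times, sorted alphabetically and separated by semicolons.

Unigram counts meeting the condition (at least 4 times):
  begin: 4
  happy: 7
  seek: 4
  who: 5

begin; happy; seek; who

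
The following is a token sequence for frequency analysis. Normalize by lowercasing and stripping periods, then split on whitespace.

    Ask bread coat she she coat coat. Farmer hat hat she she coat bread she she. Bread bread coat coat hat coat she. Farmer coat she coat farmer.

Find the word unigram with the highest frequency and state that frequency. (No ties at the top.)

"coat", 9 times

Unigram frequencies (highest first):
  coat: 9
  she: 8
  bread: 4
  farmer: 3
  hat: 3
  ask: 1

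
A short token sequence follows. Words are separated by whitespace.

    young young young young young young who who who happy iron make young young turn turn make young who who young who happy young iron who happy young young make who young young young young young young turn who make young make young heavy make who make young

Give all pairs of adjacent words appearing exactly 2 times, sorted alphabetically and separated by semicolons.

Bigram counts meeting the condition (exactly 2 times):
  happy young: 2
  make who: 2
  who make: 2
  who young: 2
  young make: 2
  young turn: 2

happy young; make who; who make; who young; young make; young turn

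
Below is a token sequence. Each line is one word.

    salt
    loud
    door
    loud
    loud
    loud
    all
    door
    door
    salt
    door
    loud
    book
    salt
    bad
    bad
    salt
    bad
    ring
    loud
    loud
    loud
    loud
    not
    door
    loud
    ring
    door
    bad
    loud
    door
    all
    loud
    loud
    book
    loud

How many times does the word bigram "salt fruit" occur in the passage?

0

Scanning the 35 overlapping bigram windows for "salt fruit":
  (none found)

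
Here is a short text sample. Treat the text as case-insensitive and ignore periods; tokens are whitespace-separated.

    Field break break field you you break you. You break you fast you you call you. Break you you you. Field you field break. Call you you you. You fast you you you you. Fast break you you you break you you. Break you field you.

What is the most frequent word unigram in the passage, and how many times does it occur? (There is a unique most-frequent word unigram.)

"you", 27 times

Unigram frequencies (highest first):
  you: 27
  break: 9
  field: 5
  fast: 3
  call: 2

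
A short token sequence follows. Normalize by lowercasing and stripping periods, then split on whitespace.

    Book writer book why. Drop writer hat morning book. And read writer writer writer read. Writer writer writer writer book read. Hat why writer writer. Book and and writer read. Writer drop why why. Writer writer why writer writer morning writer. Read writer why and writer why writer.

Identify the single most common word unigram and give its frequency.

"writer", 21 times

Unigram frequencies (highest first):
  writer: 21
  why: 7
  book: 5
  read: 5
  and: 4
  drop: 2
  … (2 more, each ≤ 2)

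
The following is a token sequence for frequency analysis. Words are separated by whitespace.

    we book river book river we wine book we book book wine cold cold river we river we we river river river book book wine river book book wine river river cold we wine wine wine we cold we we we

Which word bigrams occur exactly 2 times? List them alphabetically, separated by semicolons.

book river; cold we; we book; we river; we wine; wine river; wine wine

Bigram counts meeting the condition (exactly 2 times):
  book river: 2
  cold we: 2
  we book: 2
  we river: 2
  we wine: 2
  wine river: 2
  wine wine: 2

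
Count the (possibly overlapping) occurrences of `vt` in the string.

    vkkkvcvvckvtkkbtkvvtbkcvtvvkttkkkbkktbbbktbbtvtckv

4

Sliding a length-2 window over the 50 characters (49 positions):
  position 11–12: vt
  position 19–20: vt
  position 24–25: vt
  position 46–47: vt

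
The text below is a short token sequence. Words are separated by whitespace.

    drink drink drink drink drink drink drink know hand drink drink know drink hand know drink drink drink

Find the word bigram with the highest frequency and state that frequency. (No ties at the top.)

Bigram frequencies (highest first):
  drink drink: 9
  drink know: 2
  know drink: 2
  know hand: 1
  hand drink: 1
  drink hand: 1
  … (1 more, each ≤ 1)

"drink drink", 9 times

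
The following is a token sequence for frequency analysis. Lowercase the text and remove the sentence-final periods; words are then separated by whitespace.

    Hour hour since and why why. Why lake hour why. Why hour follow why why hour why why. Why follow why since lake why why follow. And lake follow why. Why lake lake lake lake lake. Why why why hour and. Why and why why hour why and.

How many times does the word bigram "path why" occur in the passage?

Scanning the 47 overlapping bigram windows for "path why":
  (none found)

0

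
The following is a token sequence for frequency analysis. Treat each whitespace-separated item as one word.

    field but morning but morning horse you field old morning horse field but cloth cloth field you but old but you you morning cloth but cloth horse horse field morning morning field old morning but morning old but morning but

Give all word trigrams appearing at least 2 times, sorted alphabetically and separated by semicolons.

Trigram counts meeting the condition (at least 2 times):
  but morning but: 2
  field old morning: 2
  morning but morning: 2

but morning but; field old morning; morning but morning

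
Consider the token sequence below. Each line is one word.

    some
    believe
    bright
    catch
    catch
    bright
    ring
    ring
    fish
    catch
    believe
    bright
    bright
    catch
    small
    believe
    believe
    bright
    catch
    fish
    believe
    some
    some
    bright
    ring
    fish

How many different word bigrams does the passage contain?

19

26 tokens → 25 bigram windows in total.
Repeated bigrams (each contributes count−1 duplicates):
  believe bright: 3
  bright catch: 3
  bright ring: 2
  ring fish: 2
6 duplicate windows → 25 − 6 = 19 distinct.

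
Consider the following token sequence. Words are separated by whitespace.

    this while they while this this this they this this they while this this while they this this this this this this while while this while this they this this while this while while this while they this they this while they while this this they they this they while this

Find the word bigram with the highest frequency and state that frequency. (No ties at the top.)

"this this", 11 times

Bigram frequencies (highest first):
  this this: 11
  this while: 8
  while this: 8
  this they: 6
  they this: 6
  while they: 4
  … (3 more, each ≤ 4)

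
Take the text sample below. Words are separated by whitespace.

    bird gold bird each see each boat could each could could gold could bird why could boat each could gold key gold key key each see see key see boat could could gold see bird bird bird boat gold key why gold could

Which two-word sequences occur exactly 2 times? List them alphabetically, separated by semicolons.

bird bird; boat could; could could; each could; each see; gold could

Bigram counts meeting the condition (exactly 2 times):
  bird bird: 2
  boat could: 2
  could could: 2
  each could: 2
  each see: 2
  gold could: 2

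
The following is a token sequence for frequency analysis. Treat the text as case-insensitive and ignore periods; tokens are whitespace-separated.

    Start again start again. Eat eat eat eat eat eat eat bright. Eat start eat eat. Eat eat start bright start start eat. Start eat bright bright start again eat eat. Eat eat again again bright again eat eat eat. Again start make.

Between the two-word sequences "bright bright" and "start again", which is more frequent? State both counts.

"start again" (3 vs 1)

"bright bright": 1 occurrence
"start again": 3 occurrences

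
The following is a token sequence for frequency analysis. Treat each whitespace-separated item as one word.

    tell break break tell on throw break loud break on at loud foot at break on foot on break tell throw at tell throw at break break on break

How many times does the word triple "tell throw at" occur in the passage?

Scanning the 27 overlapping trigram windows for "tell throw at":
  position 20–22: tell throw at
  position 23–25: tell throw at

2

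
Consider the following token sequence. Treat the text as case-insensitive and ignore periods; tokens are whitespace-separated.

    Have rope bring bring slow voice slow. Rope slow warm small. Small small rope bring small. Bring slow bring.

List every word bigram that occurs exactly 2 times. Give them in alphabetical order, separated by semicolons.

Bigram counts meeting the condition (exactly 2 times):
  bring slow: 2
  rope bring: 2
  small small: 2

bring slow; rope bring; small small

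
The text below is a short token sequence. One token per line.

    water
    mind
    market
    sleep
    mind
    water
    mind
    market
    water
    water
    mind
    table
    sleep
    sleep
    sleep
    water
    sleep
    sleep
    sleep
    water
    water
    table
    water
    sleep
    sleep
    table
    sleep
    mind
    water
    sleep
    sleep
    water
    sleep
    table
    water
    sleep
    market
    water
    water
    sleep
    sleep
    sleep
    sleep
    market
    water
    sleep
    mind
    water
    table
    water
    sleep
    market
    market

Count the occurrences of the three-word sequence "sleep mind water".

3

Scanning the 51 overlapping trigram windows for "sleep mind water":
  position 4–6: sleep mind water
  position 27–29: sleep mind water
  position 46–48: sleep mind water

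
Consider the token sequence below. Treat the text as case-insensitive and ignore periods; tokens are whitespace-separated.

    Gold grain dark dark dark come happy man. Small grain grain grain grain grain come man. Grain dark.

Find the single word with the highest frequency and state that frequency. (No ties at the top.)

Unigram frequencies (highest first):
  grain: 7
  dark: 4
  come: 2
  man: 2
  gold: 1
  happy: 1
  … (1 more, each ≤ 1)

"grain", 7 times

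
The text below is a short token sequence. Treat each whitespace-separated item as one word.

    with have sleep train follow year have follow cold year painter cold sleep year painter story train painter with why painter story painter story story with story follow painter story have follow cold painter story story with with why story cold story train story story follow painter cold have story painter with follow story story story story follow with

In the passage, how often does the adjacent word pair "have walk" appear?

Scanning the 58 overlapping bigram windows for "have walk":
  (none found)

0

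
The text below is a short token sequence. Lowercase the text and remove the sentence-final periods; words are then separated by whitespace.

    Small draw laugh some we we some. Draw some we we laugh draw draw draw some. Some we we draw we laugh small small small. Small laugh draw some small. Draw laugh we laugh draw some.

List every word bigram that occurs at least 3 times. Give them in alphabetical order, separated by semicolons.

draw some; laugh draw; small small; some we; we laugh; we we

Bigram counts meeting the condition (at least 3 times):
  draw some: 4
  laugh draw: 3
  small small: 3
  some we: 3
  we laugh: 3
  we we: 3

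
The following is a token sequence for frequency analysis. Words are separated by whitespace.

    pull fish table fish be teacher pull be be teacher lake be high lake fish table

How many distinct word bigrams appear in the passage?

13

16 tokens → 15 bigram windows in total.
Repeated bigrams (each contributes count−1 duplicates):
  be teacher: 2
  fish table: 2
2 duplicate windows → 15 − 2 = 13 distinct.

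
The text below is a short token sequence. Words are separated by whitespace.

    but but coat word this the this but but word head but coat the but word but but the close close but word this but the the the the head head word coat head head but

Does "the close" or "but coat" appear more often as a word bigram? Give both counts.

"the close": 1 occurrence
"but coat": 2 occurrences

"but coat" (2 vs 1)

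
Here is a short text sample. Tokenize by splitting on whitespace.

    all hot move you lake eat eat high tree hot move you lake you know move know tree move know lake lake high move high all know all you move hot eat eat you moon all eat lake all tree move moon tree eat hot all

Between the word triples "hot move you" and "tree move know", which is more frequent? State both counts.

"hot move you" (2 vs 1)

"hot move you": 2 occurrences
"tree move know": 1 occurrence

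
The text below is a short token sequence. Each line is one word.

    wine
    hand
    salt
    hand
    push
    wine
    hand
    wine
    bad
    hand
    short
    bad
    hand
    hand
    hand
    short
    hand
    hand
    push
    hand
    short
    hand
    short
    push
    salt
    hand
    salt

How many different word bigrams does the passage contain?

27 tokens → 26 bigram windows in total.
Repeated bigrams (each contributes count−1 duplicates):
  hand short: 4
  hand hand: 3
  bad hand: 2
  hand push: 2
  hand salt: 2
  salt hand: 2
  short hand: 2
  wine hand: 2
11 duplicate windows → 26 − 11 = 15 distinct.

15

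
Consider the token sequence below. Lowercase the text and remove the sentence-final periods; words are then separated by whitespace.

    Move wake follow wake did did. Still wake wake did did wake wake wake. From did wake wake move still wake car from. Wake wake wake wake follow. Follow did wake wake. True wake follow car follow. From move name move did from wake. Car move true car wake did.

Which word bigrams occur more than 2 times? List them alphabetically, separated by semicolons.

Bigram counts meeting the condition (more than 2 times):
  did wake: 3
  wake did: 3
  wake follow: 3
  wake wake: 8

did wake; wake did; wake follow; wake wake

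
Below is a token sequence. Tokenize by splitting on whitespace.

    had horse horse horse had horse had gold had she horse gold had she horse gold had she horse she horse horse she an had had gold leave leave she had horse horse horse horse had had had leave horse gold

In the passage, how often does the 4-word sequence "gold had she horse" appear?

Scanning the 38 overlapping 4-gram windows for "gold had she horse":
  position 8–11: gold had she horse
  position 12–15: gold had she horse
  position 16–19: gold had she horse

3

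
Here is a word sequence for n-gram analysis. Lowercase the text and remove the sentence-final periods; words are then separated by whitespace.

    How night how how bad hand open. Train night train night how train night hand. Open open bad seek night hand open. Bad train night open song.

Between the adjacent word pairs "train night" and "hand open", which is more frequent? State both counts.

"train night": 4 occurrences
"hand open": 3 occurrences

"train night" (4 vs 3)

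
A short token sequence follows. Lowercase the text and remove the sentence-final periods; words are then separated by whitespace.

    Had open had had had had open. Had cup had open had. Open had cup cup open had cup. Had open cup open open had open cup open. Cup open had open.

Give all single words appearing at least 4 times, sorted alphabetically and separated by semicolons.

cup; had; open

Unigram counts meeting the condition (at least 4 times):
  cup: 7
  had: 13
  open: 12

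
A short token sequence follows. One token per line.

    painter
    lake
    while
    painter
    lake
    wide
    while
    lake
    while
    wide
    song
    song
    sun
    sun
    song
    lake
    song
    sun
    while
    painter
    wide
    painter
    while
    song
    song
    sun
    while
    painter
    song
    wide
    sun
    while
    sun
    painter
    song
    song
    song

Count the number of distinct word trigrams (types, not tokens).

37 tokens → 35 trigram windows in total.
Repeated trigrams (each contributes count−1 duplicates):
  song song sun: 2
  song sun while: 2
  sun while painter: 2
3 duplicate windows → 35 − 3 = 32 distinct.

32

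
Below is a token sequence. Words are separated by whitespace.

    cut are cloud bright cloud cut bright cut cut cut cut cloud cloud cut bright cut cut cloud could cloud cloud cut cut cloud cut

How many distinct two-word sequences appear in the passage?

25 tokens → 24 bigram windows in total.
Repeated bigrams (each contributes count−1 duplicates):
  cut cut: 5
  cloud cut: 4
  cut cloud: 3
  bright cut: 2
  cloud cloud: 2
  cut bright: 2
12 duplicate windows → 24 − 12 = 12 distinct.

12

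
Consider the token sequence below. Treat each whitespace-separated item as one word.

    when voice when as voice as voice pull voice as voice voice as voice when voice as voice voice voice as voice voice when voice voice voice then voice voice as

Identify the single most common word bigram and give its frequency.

"voice voice", 7 times

Bigram frequencies (highest first):
  voice voice: 7
  as voice: 6
  voice as: 6
  when voice: 3
  voice when: 3
  when as: 1
  … (4 more, each ≤ 1)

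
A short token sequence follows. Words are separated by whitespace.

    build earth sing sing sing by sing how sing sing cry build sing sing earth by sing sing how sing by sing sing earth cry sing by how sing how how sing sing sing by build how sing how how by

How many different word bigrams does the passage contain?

19

41 tokens → 40 bigram windows in total.
Repeated bigrams (each contributes count−1 duplicates):
  sing sing: 8
  how sing: 5
  sing by: 4
  sing how: 4
  by sing: 3
  how how: 2
  sing earth: 2
21 duplicate windows → 40 − 21 = 19 distinct.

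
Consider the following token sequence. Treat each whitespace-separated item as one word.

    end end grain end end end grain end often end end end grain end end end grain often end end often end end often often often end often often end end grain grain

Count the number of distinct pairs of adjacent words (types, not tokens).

33 tokens → 32 bigram windows in total.
Repeated bigrams (each contributes count−1 duplicates):
  end end: 10
  end grain: 5
  often end: 5
  end often: 4
  grain end: 3
  often often: 3
24 duplicate windows → 32 − 24 = 8 distinct.

8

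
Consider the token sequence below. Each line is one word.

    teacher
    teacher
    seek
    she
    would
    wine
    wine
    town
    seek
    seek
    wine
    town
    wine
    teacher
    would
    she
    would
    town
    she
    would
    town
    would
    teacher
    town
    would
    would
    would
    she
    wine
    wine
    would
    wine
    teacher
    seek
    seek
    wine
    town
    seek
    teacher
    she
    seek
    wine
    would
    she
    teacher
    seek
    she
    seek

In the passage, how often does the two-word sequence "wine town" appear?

3

Scanning the 47 overlapping bigram windows for "wine town":
  position 7–8: wine town
  position 11–12: wine town
  position 36–37: wine town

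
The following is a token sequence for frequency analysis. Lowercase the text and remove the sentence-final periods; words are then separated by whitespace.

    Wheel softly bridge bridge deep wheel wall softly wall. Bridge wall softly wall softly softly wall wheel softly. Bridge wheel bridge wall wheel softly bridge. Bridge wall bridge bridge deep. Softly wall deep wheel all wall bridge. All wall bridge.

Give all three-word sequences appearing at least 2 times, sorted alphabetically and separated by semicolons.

Trigram counts meeting the condition (at least 2 times):
  all wall bridge: 2
  bridge bridge deep: 2
  softly bridge bridge: 2
  wall softly wall: 2
  wall wheel softly: 2
  wheel softly bridge: 3

all wall bridge; bridge bridge deep; softly bridge bridge; wall softly wall; wall wheel softly; wheel softly bridge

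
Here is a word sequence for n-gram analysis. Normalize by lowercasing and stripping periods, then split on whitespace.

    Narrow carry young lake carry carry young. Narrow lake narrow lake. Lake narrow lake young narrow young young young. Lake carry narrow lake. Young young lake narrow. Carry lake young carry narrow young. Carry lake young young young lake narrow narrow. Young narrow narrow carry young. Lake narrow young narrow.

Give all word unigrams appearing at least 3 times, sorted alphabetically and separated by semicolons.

Unigram counts meeting the condition (at least 3 times):
  carry: 8
  lake: 12
  narrow: 14
  young: 16

carry; lake; narrow; young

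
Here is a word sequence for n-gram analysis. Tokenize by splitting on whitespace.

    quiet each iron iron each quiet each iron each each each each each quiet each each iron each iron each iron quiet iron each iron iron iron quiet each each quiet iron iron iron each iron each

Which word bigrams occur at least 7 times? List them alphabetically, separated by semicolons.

each iron; iron each

Bigram counts meeting the condition (at least 7 times):
  each iron: 7
  iron each: 7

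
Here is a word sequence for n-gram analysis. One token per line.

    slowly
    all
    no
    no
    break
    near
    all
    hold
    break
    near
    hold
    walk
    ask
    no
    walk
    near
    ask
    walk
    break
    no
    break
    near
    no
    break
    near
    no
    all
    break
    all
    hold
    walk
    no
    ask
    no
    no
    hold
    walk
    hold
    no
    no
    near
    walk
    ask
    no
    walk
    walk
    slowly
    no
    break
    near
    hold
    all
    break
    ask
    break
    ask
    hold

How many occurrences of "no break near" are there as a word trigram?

4

Scanning the 55 overlapping trigram windows for "no break near":
  position 4–6: no break near
  position 20–22: no break near
  position 23–25: no break near
  position 48–50: no break near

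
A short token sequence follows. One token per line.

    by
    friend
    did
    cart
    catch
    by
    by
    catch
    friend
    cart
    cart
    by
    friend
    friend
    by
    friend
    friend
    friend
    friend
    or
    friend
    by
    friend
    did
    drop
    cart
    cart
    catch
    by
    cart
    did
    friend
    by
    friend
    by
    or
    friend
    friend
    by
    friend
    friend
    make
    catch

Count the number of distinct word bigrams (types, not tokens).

23

43 tokens → 42 bigram windows in total.
Repeated bigrams (each contributes count−1 duplicates):
  by friend: 6
  friend friend: 6
  friend by: 5
  cart cart: 2
  cart catch: 2
  catch by: 2
  friend did: 2
  or friend: 2
19 duplicate windows → 42 − 19 = 23 distinct.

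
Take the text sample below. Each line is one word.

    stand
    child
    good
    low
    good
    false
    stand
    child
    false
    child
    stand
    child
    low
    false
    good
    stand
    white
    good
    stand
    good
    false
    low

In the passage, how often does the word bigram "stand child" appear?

3

Scanning the 21 overlapping bigram windows for "stand child":
  position 1–2: stand child
  position 7–8: stand child
  position 11–12: stand child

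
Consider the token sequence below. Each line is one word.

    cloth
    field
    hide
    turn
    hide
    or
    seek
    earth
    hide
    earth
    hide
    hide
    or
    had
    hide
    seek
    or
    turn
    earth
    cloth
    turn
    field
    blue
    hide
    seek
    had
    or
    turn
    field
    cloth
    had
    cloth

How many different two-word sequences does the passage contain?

32 tokens → 31 bigram windows in total.
Repeated bigrams (each contributes count−1 duplicates):
  earth hide: 2
  hide or: 2
  hide seek: 2
  or turn: 2
  turn field: 2
5 duplicate windows → 31 − 5 = 26 distinct.

26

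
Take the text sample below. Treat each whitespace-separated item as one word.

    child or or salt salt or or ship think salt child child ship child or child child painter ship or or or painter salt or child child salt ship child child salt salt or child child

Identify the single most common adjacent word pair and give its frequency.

Bigram frequencies (highest first):
  child child: 5
  or or: 4
  salt or: 3
  or child: 3
  child or: 2
  salt salt: 2
  … (14 more, each ≤ 2)

"child child", 5 times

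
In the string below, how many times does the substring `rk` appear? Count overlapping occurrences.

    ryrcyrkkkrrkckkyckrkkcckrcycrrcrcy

3

Sliding a length-2 window over the 34 characters (33 positions):
  position 6–7: rk
  position 11–12: rk
  position 19–20: rk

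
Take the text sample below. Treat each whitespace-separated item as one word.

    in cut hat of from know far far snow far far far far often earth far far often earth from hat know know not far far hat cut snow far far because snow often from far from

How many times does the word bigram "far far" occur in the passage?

7

Scanning the 36 overlapping bigram windows for "far far":
  position 7–8: far far
  position 10–11: far far
  position 11–12: far far
  position 12–13: far far
  position 16–17: far far
  position 25–26: far far
  position 30–31: far far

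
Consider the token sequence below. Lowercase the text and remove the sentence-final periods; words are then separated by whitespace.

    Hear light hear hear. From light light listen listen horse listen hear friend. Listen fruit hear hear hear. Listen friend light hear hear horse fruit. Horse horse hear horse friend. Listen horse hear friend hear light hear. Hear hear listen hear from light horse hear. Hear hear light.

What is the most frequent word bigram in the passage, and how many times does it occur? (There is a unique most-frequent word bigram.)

Bigram frequencies (highest first):
  hear hear: 8
  hear light: 3
  light hear: 3
  horse hear: 3
  hear from: 2
  from light: 2
  … (20 more, each ≤ 2)

"hear hear", 8 times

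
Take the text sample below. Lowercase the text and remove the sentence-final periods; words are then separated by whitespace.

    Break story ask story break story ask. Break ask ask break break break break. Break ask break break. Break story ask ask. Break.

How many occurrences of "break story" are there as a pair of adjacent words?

Scanning the 22 overlapping bigram windows for "break story":
  position 1–2: break story
  position 5–6: break story
  position 19–20: break story

3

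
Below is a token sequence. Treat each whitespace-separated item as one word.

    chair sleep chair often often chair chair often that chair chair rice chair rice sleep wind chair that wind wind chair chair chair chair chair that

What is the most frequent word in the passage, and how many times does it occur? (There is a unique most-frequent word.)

Unigram frequencies (highest first):
  chair: 13
  often: 3
  that: 3
  wind: 3
  sleep: 2
  rice: 2

"chair", 13 times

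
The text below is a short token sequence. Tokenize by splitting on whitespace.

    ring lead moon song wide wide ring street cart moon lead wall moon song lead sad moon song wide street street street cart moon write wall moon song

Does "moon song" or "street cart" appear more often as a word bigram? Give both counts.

"moon song": 4 occurrences
"street cart": 2 occurrences

"moon song" (4 vs 2)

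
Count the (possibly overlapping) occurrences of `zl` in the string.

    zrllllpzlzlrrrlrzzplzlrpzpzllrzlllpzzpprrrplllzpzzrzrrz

5

Sliding a length-2 window over the 55 characters (54 positions):
  position 8–9: zl
  position 10–11: zl
  position 21–22: zl
  position 27–28: zl
  position 31–32: zl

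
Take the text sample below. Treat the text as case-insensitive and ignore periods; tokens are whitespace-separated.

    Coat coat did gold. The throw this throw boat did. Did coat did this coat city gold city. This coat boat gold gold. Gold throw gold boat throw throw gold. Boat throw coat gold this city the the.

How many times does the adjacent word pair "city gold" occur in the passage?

Scanning the 37 overlapping bigram windows for "city gold":
  position 16–17: city gold

1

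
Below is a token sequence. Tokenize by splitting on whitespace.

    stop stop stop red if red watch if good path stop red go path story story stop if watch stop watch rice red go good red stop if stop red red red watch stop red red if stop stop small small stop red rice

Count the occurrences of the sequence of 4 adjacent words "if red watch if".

1

Scanning the 41 overlapping 4-gram windows for "if red watch if":
  position 5–8: if red watch if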